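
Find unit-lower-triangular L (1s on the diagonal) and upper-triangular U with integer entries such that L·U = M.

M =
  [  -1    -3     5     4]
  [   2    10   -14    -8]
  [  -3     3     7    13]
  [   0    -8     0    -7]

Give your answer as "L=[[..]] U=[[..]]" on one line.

L=[[1,0,0,0],[-2,1,0,0],[3,3,1,0],[0,-2,-2,1]] U=[[-1,-3,5,4],[0,4,-4,0],[0,0,4,1],[0,0,0,-5]]

  row1 -= -2·row0 → [0,4,-4,0]
  row2 -= 3·row0 → [0,12,-8,1]
  row3 -= 0·row0 → [0,-8,0,-7]
  row2 -= 3·row1 → [0,0,4,1]
  row3 -= -2·row1 → [0,0,-8,-7]
  row3 -= -2·row2 → [0,0,0,-5]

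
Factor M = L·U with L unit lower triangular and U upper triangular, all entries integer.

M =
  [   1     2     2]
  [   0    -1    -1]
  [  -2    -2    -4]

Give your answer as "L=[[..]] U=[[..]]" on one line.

  R1 -= 0·R0 → [0,-1,-1]
  R2 -= -2·R0 → [0,2,0]
  R2 -= -2·R1 → [0,0,-2]

L=[[1,0,0],[0,1,0],[-2,-2,1]] U=[[1,2,2],[0,-1,-1],[0,0,-2]]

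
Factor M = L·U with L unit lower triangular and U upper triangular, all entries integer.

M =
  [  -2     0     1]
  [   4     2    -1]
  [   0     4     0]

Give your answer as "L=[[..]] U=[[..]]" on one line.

L=[[1,0,0],[-2,1,0],[0,2,1]] U=[[-2,0,1],[0,2,1],[0,0,-2]]

  row1 -= -2·row0 → [0,2,1]
  row2 -= 0·row0 → [0,4,0]
  row2 -= 2·row1 → [0,0,-2]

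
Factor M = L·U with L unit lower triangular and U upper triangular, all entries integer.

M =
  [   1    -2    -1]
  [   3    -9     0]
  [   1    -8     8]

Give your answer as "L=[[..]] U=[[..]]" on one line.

  row1 -= 3·row0 → [0,-3,3]
  row2 -= 1·row0 → [0,-6,9]
  row2 -= 2·row1 → [0,0,3]

L=[[1,0,0],[3,1,0],[1,2,1]] U=[[1,-2,-1],[0,-3,3],[0,0,3]]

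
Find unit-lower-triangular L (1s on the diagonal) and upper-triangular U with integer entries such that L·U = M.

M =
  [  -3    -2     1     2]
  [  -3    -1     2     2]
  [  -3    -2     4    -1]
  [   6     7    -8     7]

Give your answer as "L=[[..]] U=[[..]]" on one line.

L=[[1,0,0,0],[1,1,0,0],[1,0,1,0],[-2,3,-3,1]] U=[[-3,-2,1,2],[0,1,1,0],[0,0,3,-3],[0,0,0,2]]

  R1 -= 1·R0 → [0,1,1,0]
  R2 -= 1·R0 → [0,0,3,-3]
  R3 -= -2·R0 → [0,3,-6,11]
  R2 -= 0·R1 → [0,0,3,-3]
  R3 -= 3·R1 → [0,0,-9,11]
  R3 -= -3·R2 → [0,0,0,2]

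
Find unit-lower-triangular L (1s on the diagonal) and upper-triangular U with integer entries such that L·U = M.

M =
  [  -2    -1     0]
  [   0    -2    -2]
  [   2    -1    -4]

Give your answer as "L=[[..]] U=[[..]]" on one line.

L=[[1,0,0],[0,1,0],[-1,1,1]] U=[[-2,-1,0],[0,-2,-2],[0,0,-2]]

  row1 -= 0·row0 → [0,-2,-2]
  row2 -= -1·row0 → [0,-2,-4]
  row2 -= 1·row1 → [0,0,-2]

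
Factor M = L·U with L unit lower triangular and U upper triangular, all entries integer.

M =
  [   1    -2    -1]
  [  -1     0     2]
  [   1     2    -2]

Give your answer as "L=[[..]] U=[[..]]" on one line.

L=[[1,0,0],[-1,1,0],[1,-2,1]] U=[[1,-2,-1],[0,-2,1],[0,0,1]]

  r1 -= -1·r0 → [0,-2,1]
  r2 -= 1·r0 → [0,4,-1]
  r2 -= -2·r1 → [0,0,1]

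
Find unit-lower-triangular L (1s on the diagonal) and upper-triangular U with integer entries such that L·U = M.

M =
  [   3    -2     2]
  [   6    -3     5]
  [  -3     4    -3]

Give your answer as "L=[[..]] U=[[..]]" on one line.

L=[[1,0,0],[2,1,0],[-1,2,1]] U=[[3,-2,2],[0,1,1],[0,0,-3]]

  row1 -= 2·row0 → [0,1,1]
  row2 -= -1·row0 → [0,2,-1]
  row2 -= 2·row1 → [0,0,-3]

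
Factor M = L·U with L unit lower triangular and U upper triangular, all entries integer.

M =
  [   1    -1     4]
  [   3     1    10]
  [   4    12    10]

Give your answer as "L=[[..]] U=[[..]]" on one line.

L=[[1,0,0],[3,1,0],[4,4,1]] U=[[1,-1,4],[0,4,-2],[0,0,2]]

  row1 -= 3·row0 → [0,4,-2]
  row2 -= 4·row0 → [0,16,-6]
  row2 -= 4·row1 → [0,0,2]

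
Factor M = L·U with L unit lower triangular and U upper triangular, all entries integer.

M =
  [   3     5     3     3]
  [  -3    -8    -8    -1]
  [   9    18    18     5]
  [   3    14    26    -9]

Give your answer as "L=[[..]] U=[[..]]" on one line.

  r1 -= -1·r0 → [0,-3,-5,2]
  r2 -= 3·r0 → [0,3,9,-4]
  r3 -= 1·r0 → [0,9,23,-12]
  r2 -= -1·r1 → [0,0,4,-2]
  r3 -= -3·r1 → [0,0,8,-6]
  r3 -= 2·r2 → [0,0,0,-2]

L=[[1,0,0,0],[-1,1,0,0],[3,-1,1,0],[1,-3,2,1]] U=[[3,5,3,3],[0,-3,-5,2],[0,0,4,-2],[0,0,0,-2]]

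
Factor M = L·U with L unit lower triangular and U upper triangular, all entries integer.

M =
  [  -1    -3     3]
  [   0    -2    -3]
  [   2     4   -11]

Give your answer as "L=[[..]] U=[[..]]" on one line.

L=[[1,0,0],[0,1,0],[-2,1,1]] U=[[-1,-3,3],[0,-2,-3],[0,0,-2]]

  row1 -= 0·row0 → [0,-2,-3]
  row2 -= -2·row0 → [0,-2,-5]
  row2 -= 1·row1 → [0,0,-2]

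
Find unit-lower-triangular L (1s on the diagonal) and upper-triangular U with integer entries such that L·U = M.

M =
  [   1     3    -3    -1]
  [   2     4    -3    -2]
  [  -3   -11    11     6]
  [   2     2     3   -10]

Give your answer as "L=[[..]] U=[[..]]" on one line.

  r1 -= 2·r0 → [0,-2,3,0]
  r2 -= -3·r0 → [0,-2,2,3]
  r3 -= 2·r0 → [0,-4,9,-8]
  r2 -= 1·r1 → [0,0,-1,3]
  r3 -= 2·r1 → [0,0,3,-8]
  r3 -= -3·r2 → [0,0,0,1]

L=[[1,0,0,0],[2,1,0,0],[-3,1,1,0],[2,2,-3,1]] U=[[1,3,-3,-1],[0,-2,3,0],[0,0,-1,3],[0,0,0,1]]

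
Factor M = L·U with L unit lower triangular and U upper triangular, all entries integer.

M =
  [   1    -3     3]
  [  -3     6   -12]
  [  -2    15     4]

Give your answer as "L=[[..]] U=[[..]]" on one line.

L=[[1,0,0],[-3,1,0],[-2,-3,1]] U=[[1,-3,3],[0,-3,-3],[0,0,1]]

  r1 -= -3·r0 → [0,-3,-3]
  r2 -= -2·r0 → [0,9,10]
  r2 -= -3·r1 → [0,0,1]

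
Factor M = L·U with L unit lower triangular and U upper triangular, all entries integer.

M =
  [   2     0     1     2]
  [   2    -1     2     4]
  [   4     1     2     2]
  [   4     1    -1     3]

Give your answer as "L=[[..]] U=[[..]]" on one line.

L=[[1,0,0,0],[1,1,0,0],[2,-1,1,0],[2,-1,-2,1]] U=[[2,0,1,2],[0,-1,1,2],[0,0,1,0],[0,0,0,1]]

  row1 -= 1·row0 → [0,-1,1,2]
  row2 -= 2·row0 → [0,1,0,-2]
  row3 -= 2·row0 → [0,1,-3,-1]
  row2 -= -1·row1 → [0,0,1,0]
  row3 -= -1·row1 → [0,0,-2,1]
  row3 -= -2·row2 → [0,0,0,1]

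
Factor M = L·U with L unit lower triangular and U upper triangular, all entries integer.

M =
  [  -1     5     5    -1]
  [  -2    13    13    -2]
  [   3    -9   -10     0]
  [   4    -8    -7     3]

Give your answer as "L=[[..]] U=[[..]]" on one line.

L=[[1,0,0,0],[2,1,0,0],[-3,2,1,0],[-4,4,-1,1]] U=[[-1,5,5,-1],[0,3,3,0],[0,0,-1,-3],[0,0,0,-4]]

  R1 -= 2·R0 → [0,3,3,0]
  R2 -= -3·R0 → [0,6,5,-3]
  R3 -= -4·R0 → [0,12,13,-1]
  R2 -= 2·R1 → [0,0,-1,-3]
  R3 -= 4·R1 → [0,0,1,-1]
  R3 -= -1·R2 → [0,0,0,-4]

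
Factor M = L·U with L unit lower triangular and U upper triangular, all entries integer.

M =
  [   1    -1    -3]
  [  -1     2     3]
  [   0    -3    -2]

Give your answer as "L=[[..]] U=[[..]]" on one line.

L=[[1,0,0],[-1,1,0],[0,-3,1]] U=[[1,-1,-3],[0,1,0],[0,0,-2]]

  r1 -= -1·r0 → [0,1,0]
  r2 -= 0·r0 → [0,-3,-2]
  r2 -= -3·r1 → [0,0,-2]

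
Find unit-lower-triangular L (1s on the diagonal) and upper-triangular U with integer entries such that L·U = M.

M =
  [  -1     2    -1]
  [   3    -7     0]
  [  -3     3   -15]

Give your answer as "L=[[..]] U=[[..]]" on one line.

  r1 -= -3·r0 → [0,-1,-3]
  r2 -= 3·r0 → [0,-3,-12]
  r2 -= 3·r1 → [0,0,-3]

L=[[1,0,0],[-3,1,0],[3,3,1]] U=[[-1,2,-1],[0,-1,-3],[0,0,-3]]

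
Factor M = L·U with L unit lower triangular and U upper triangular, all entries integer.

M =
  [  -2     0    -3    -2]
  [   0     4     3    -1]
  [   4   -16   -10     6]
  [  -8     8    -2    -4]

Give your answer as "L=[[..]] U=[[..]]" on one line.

L=[[1,0,0,0],[0,1,0,0],[-2,-4,1,0],[4,2,-1,1]] U=[[-2,0,-3,-2],[0,4,3,-1],[0,0,-4,-2],[0,0,0,4]]

  r1 -= 0·r0 → [0,4,3,-1]
  r2 -= -2·r0 → [0,-16,-16,2]
  r3 -= 4·r0 → [0,8,10,4]
  r2 -= -4·r1 → [0,0,-4,-2]
  r3 -= 2·r1 → [0,0,4,6]
  r3 -= -1·r2 → [0,0,0,4]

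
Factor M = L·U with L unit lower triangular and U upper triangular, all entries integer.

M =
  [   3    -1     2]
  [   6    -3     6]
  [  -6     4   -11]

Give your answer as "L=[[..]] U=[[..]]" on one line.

L=[[1,0,0],[2,1,0],[-2,-2,1]] U=[[3,-1,2],[0,-1,2],[0,0,-3]]

  r1 -= 2·r0 → [0,-1,2]
  r2 -= -2·r0 → [0,2,-7]
  r2 -= -2·r1 → [0,0,-3]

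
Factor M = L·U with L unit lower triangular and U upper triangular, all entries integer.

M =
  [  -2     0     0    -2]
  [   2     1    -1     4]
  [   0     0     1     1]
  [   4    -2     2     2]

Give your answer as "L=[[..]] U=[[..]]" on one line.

L=[[1,0,0,0],[-1,1,0,0],[0,0,1,0],[-2,-2,0,1]] U=[[-2,0,0,-2],[0,1,-1,2],[0,0,1,1],[0,0,0,2]]

  R1 -= -1·R0 → [0,1,-1,2]
  R2 -= 0·R0 → [0,0,1,1]
  R3 -= -2·R0 → [0,-2,2,-2]
  R2 -= 0·R1 → [0,0,1,1]
  R3 -= -2·R1 → [0,0,0,2]
  R3 -= 0·R2 → [0,0,0,2]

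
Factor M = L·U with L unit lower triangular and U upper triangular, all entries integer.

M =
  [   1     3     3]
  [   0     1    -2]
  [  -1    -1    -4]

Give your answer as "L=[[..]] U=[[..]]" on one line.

  r1 -= 0·r0 → [0,1,-2]
  r2 -= -1·r0 → [0,2,-1]
  r2 -= 2·r1 → [0,0,3]

L=[[1,0,0],[0,1,0],[-1,2,1]] U=[[1,3,3],[0,1,-2],[0,0,3]]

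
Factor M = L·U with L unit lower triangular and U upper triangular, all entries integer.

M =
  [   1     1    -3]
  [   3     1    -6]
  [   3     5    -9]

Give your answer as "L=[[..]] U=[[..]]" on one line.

L=[[1,0,0],[3,1,0],[3,-1,1]] U=[[1,1,-3],[0,-2,3],[0,0,3]]

  r1 -= 3·r0 → [0,-2,3]
  r2 -= 3·r0 → [0,2,0]
  r2 -= -1·r1 → [0,0,3]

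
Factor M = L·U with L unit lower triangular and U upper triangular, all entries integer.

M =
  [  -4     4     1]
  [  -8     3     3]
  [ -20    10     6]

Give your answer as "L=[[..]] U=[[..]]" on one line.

  R1 -= 2·R0 → [0,-5,1]
  R2 -= 5·R0 → [0,-10,1]
  R2 -= 2·R1 → [0,0,-1]

L=[[1,0,0],[2,1,0],[5,2,1]] U=[[-4,4,1],[0,-5,1],[0,0,-1]]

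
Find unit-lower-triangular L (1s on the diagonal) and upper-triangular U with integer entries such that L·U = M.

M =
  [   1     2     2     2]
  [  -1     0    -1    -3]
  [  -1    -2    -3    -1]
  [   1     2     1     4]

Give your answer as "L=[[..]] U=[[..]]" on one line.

L=[[1,0,0,0],[-1,1,0,0],[-1,0,1,0],[1,0,1,1]] U=[[1,2,2,2],[0,2,1,-1],[0,0,-1,1],[0,0,0,1]]

  row1 -= -1·row0 → [0,2,1,-1]
  row2 -= -1·row0 → [0,0,-1,1]
  row3 -= 1·row0 → [0,0,-1,2]
  row2 -= 0·row1 → [0,0,-1,1]
  row3 -= 0·row1 → [0,0,-1,2]
  row3 -= 1·row2 → [0,0,0,1]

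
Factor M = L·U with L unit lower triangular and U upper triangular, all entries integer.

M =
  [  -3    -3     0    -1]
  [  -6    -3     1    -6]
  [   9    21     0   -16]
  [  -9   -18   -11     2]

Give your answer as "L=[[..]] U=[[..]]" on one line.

  R1 -= 2·R0 → [0,3,1,-4]
  R2 -= -3·R0 → [0,12,0,-19]
  R3 -= 3·R0 → [0,-9,-11,5]
  R2 -= 4·R1 → [0,0,-4,-3]
  R3 -= -3·R1 → [0,0,-8,-7]
  R3 -= 2·R2 → [0,0,0,-1]

L=[[1,0,0,0],[2,1,0,0],[-3,4,1,0],[3,-3,2,1]] U=[[-3,-3,0,-1],[0,3,1,-4],[0,0,-4,-3],[0,0,0,-1]]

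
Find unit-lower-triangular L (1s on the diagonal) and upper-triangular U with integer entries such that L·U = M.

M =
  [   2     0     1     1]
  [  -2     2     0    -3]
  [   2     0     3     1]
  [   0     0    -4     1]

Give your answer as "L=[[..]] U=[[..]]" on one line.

L=[[1,0,0,0],[-1,1,0,0],[1,0,1,0],[0,0,-2,1]] U=[[2,0,1,1],[0,2,1,-2],[0,0,2,0],[0,0,0,1]]

  r1 -= -1·r0 → [0,2,1,-2]
  r2 -= 1·r0 → [0,0,2,0]
  r3 -= 0·r0 → [0,0,-4,1]
  r2 -= 0·r1 → [0,0,2,0]
  r3 -= 0·r1 → [0,0,-4,1]
  r3 -= -2·r2 → [0,0,0,1]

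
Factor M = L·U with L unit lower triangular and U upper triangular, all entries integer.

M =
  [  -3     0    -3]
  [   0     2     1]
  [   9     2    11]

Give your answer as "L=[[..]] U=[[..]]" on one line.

  r1 -= 0·r0 → [0,2,1]
  r2 -= -3·r0 → [0,2,2]
  r2 -= 1·r1 → [0,0,1]

L=[[1,0,0],[0,1,0],[-3,1,1]] U=[[-3,0,-3],[0,2,1],[0,0,1]]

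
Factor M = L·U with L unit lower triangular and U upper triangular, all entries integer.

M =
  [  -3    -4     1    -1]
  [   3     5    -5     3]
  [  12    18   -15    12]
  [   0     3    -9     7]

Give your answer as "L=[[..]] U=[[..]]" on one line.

L=[[1,0,0,0],[-1,1,0,0],[-4,2,1,0],[0,3,-1,1]] U=[[-3,-4,1,-1],[0,1,-4,2],[0,0,-3,4],[0,0,0,5]]

  row1 -= -1·row0 → [0,1,-4,2]
  row2 -= -4·row0 → [0,2,-11,8]
  row3 -= 0·row0 → [0,3,-9,7]
  row2 -= 2·row1 → [0,0,-3,4]
  row3 -= 3·row1 → [0,0,3,1]
  row3 -= -1·row2 → [0,0,0,5]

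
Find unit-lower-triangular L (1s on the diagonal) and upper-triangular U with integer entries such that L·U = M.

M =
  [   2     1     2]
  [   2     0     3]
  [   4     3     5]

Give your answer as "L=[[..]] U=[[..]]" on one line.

  R1 -= 1·R0 → [0,-1,1]
  R2 -= 2·R0 → [0,1,1]
  R2 -= -1·R1 → [0,0,2]

L=[[1,0,0],[1,1,0],[2,-1,1]] U=[[2,1,2],[0,-1,1],[0,0,2]]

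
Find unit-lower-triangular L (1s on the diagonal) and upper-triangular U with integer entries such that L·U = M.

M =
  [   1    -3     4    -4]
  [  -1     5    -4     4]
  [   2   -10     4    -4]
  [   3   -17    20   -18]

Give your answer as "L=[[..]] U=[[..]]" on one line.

  r1 -= -1·r0 → [0,2,0,0]
  r2 -= 2·r0 → [0,-4,-4,4]
  r3 -= 3·r0 → [0,-8,8,-6]
  r2 -= -2·r1 → [0,0,-4,4]
  r3 -= -4·r1 → [0,0,8,-6]
  r3 -= -2·r2 → [0,0,0,2]

L=[[1,0,0,0],[-1,1,0,0],[2,-2,1,0],[3,-4,-2,1]] U=[[1,-3,4,-4],[0,2,0,0],[0,0,-4,4],[0,0,0,2]]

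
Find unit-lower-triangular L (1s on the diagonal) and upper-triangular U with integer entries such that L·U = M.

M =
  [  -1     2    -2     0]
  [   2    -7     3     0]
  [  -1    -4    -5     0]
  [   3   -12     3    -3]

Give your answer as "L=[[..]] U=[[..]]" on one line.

L=[[1,0,0,0],[-2,1,0,0],[1,2,1,0],[-3,2,1,1]] U=[[-1,2,-2,0],[0,-3,-1,0],[0,0,-1,0],[0,0,0,-3]]

  row1 -= -2·row0 → [0,-3,-1,0]
  row2 -= 1·row0 → [0,-6,-3,0]
  row3 -= -3·row0 → [0,-6,-3,-3]
  row2 -= 2·row1 → [0,0,-1,0]
  row3 -= 2·row1 → [0,0,-1,-3]
  row3 -= 1·row2 → [0,0,0,-3]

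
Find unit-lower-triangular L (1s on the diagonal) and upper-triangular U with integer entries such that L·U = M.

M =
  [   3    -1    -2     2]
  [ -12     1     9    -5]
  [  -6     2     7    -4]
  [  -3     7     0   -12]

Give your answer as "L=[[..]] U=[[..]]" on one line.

L=[[1,0,0,0],[-4,1,0,0],[-2,0,1,0],[-1,-2,0,1]] U=[[3,-1,-2,2],[0,-3,1,3],[0,0,3,0],[0,0,0,-4]]

  row1 -= -4·row0 → [0,-3,1,3]
  row2 -= -2·row0 → [0,0,3,0]
  row3 -= -1·row0 → [0,6,-2,-10]
  row2 -= 0·row1 → [0,0,3,0]
  row3 -= -2·row1 → [0,0,0,-4]
  row3 -= 0·row2 → [0,0,0,-4]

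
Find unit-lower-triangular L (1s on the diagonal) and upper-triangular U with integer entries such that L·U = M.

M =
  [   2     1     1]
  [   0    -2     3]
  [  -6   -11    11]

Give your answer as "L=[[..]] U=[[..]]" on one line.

L=[[1,0,0],[0,1,0],[-3,4,1]] U=[[2,1,1],[0,-2,3],[0,0,2]]

  R1 -= 0·R0 → [0,-2,3]
  R2 -= -3·R0 → [0,-8,14]
  R2 -= 4·R1 → [0,0,2]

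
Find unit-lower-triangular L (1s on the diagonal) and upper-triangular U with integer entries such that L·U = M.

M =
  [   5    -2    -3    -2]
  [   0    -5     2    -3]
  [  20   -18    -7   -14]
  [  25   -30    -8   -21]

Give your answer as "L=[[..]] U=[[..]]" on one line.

  row1 -= 0·row0 → [0,-5,2,-3]
  row2 -= 4·row0 → [0,-10,5,-6]
  row3 -= 5·row0 → [0,-20,7,-11]
  row2 -= 2·row1 → [0,0,1,0]
  row3 -= 4·row1 → [0,0,-1,1]
  row3 -= -1·row2 → [0,0,0,1]

L=[[1,0,0,0],[0,1,0,0],[4,2,1,0],[5,4,-1,1]] U=[[5,-2,-3,-2],[0,-5,2,-3],[0,0,1,0],[0,0,0,1]]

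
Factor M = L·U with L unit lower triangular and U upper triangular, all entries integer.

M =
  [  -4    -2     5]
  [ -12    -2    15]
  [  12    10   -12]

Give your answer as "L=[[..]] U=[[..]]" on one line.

L=[[1,0,0],[3,1,0],[-3,1,1]] U=[[-4,-2,5],[0,4,0],[0,0,3]]

  R1 -= 3·R0 → [0,4,0]
  R2 -= -3·R0 → [0,4,3]
  R2 -= 1·R1 → [0,0,3]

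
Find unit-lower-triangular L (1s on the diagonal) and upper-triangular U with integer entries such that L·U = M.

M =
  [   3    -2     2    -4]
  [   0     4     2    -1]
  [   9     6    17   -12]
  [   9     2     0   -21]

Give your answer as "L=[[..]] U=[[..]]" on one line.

  row1 -= 0·row0 → [0,4,2,-1]
  row2 -= 3·row0 → [0,12,11,0]
  row3 -= 3·row0 → [0,8,-6,-9]
  row2 -= 3·row1 → [0,0,5,3]
  row3 -= 2·row1 → [0,0,-10,-7]
  row3 -= -2·row2 → [0,0,0,-1]

L=[[1,0,0,0],[0,1,0,0],[3,3,1,0],[3,2,-2,1]] U=[[3,-2,2,-4],[0,4,2,-1],[0,0,5,3],[0,0,0,-1]]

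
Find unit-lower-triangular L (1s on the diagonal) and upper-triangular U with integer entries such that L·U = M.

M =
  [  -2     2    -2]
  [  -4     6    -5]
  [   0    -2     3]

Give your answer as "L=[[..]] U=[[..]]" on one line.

  row1 -= 2·row0 → [0,2,-1]
  row2 -= 0·row0 → [0,-2,3]
  row2 -= -1·row1 → [0,0,2]

L=[[1,0,0],[2,1,0],[0,-1,1]] U=[[-2,2,-2],[0,2,-1],[0,0,2]]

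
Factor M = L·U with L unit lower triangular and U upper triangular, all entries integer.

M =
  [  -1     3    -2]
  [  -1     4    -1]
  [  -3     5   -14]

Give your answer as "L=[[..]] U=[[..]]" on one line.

  row1 -= 1·row0 → [0,1,1]
  row2 -= 3·row0 → [0,-4,-8]
  row2 -= -4·row1 → [0,0,-4]

L=[[1,0,0],[1,1,0],[3,-4,1]] U=[[-1,3,-2],[0,1,1],[0,0,-4]]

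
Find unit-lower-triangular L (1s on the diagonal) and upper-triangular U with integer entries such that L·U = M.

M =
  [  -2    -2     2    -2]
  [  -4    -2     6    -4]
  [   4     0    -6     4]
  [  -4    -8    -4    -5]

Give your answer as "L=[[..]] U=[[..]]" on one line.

  R1 -= 2·R0 → [0,2,2,0]
  R2 -= -2·R0 → [0,-4,-2,0]
  R3 -= 2·R0 → [0,-4,-8,-1]
  R2 -= -2·R1 → [0,0,2,0]
  R3 -= -2·R1 → [0,0,-4,-1]
  R3 -= -2·R2 → [0,0,0,-1]

L=[[1,0,0,0],[2,1,0,0],[-2,-2,1,0],[2,-2,-2,1]] U=[[-2,-2,2,-2],[0,2,2,0],[0,0,2,0],[0,0,0,-1]]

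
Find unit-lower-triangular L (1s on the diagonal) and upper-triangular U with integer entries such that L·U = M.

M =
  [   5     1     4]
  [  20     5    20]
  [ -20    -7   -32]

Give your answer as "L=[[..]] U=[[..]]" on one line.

  row1 -= 4·row0 → [0,1,4]
  row2 -= -4·row0 → [0,-3,-16]
  row2 -= -3·row1 → [0,0,-4]

L=[[1,0,0],[4,1,0],[-4,-3,1]] U=[[5,1,4],[0,1,4],[0,0,-4]]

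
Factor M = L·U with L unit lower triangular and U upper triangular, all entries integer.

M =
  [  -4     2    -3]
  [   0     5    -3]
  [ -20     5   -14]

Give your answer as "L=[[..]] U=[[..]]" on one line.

L=[[1,0,0],[0,1,0],[5,-1,1]] U=[[-4,2,-3],[0,5,-3],[0,0,-2]]

  row1 -= 0·row0 → [0,5,-3]
  row2 -= 5·row0 → [0,-5,1]
  row2 -= -1·row1 → [0,0,-2]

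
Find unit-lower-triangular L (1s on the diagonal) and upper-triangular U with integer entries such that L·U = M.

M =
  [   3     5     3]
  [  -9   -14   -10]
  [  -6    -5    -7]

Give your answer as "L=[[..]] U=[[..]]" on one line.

L=[[1,0,0],[-3,1,0],[-2,5,1]] U=[[3,5,3],[0,1,-1],[0,0,4]]

  r1 -= -3·r0 → [0,1,-1]
  r2 -= -2·r0 → [0,5,-1]
  r2 -= 5·r1 → [0,0,4]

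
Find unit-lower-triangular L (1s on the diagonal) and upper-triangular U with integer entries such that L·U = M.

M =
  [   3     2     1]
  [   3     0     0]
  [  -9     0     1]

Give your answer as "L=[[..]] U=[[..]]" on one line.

  r1 -= 1·r0 → [0,-2,-1]
  r2 -= -3·r0 → [0,6,4]
  r2 -= -3·r1 → [0,0,1]

L=[[1,0,0],[1,1,0],[-3,-3,1]] U=[[3,2,1],[0,-2,-1],[0,0,1]]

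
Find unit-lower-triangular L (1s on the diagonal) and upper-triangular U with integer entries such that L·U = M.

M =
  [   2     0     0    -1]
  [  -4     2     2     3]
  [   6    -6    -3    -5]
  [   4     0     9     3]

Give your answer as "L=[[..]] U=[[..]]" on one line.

L=[[1,0,0,0],[-2,1,0,0],[3,-3,1,0],[2,0,3,1]] U=[[2,0,0,-1],[0,2,2,1],[0,0,3,1],[0,0,0,2]]

  R1 -= -2·R0 → [0,2,2,1]
  R2 -= 3·R0 → [0,-6,-3,-2]
  R3 -= 2·R0 → [0,0,9,5]
  R2 -= -3·R1 → [0,0,3,1]
  R3 -= 0·R1 → [0,0,9,5]
  R3 -= 3·R2 → [0,0,0,2]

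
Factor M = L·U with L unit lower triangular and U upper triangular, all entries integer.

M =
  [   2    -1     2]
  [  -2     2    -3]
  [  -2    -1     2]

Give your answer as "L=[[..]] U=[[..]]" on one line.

L=[[1,0,0],[-1,1,0],[-1,-2,1]] U=[[2,-1,2],[0,1,-1],[0,0,2]]

  R1 -= -1·R0 → [0,1,-1]
  R2 -= -1·R0 → [0,-2,4]
  R2 -= -2·R1 → [0,0,2]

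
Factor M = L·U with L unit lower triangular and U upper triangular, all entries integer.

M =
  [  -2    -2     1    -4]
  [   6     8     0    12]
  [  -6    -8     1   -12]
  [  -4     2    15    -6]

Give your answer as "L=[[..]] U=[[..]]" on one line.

  r1 -= -3·r0 → [0,2,3,0]
  r2 -= 3·r0 → [0,-2,-2,0]
  r3 -= 2·r0 → [0,6,13,2]
  r2 -= -1·r1 → [0,0,1,0]
  r3 -= 3·r1 → [0,0,4,2]
  r3 -= 4·r2 → [0,0,0,2]

L=[[1,0,0,0],[-3,1,0,0],[3,-1,1,0],[2,3,4,1]] U=[[-2,-2,1,-4],[0,2,3,0],[0,0,1,0],[0,0,0,2]]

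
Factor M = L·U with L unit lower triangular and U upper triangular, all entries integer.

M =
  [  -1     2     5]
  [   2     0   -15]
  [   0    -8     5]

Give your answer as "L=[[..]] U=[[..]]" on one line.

L=[[1,0,0],[-2,1,0],[0,-2,1]] U=[[-1,2,5],[0,4,-5],[0,0,-5]]

  R1 -= -2·R0 → [0,4,-5]
  R2 -= 0·R0 → [0,-8,5]
  R2 -= -2·R1 → [0,0,-5]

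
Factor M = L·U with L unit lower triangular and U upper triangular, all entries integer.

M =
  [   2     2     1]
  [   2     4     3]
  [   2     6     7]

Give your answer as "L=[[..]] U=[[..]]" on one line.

L=[[1,0,0],[1,1,0],[1,2,1]] U=[[2,2,1],[0,2,2],[0,0,2]]

  row1 -= 1·row0 → [0,2,2]
  row2 -= 1·row0 → [0,4,6]
  row2 -= 2·row1 → [0,0,2]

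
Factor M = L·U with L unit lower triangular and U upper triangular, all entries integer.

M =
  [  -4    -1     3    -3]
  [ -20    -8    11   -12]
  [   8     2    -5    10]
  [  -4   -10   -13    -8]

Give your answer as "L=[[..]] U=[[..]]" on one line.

  r1 -= 5·r0 → [0,-3,-4,3]
  r2 -= -2·r0 → [0,0,1,4]
  r3 -= 1·r0 → [0,-9,-16,-5]
  r2 -= 0·r1 → [0,0,1,4]
  r3 -= 3·r1 → [0,0,-4,-14]
  r3 -= -4·r2 → [0,0,0,2]

L=[[1,0,0,0],[5,1,0,0],[-2,0,1,0],[1,3,-4,1]] U=[[-4,-1,3,-3],[0,-3,-4,3],[0,0,1,4],[0,0,0,2]]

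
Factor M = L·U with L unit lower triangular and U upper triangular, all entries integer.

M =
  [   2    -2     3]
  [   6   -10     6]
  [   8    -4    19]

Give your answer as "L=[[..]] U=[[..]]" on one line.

  r1 -= 3·r0 → [0,-4,-3]
  r2 -= 4·r0 → [0,4,7]
  r2 -= -1·r1 → [0,0,4]

L=[[1,0,0],[3,1,0],[4,-1,1]] U=[[2,-2,3],[0,-4,-3],[0,0,4]]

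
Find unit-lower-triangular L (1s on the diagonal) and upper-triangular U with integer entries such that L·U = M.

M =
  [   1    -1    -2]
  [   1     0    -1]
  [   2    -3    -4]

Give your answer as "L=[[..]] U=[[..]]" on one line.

  row1 -= 1·row0 → [0,1,1]
  row2 -= 2·row0 → [0,-1,0]
  row2 -= -1·row1 → [0,0,1]

L=[[1,0,0],[1,1,0],[2,-1,1]] U=[[1,-1,-2],[0,1,1],[0,0,1]]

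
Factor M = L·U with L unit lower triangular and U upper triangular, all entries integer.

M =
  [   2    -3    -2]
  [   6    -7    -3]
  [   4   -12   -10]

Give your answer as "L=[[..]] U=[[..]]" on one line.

L=[[1,0,0],[3,1,0],[2,-3,1]] U=[[2,-3,-2],[0,2,3],[0,0,3]]

  R1 -= 3·R0 → [0,2,3]
  R2 -= 2·R0 → [0,-6,-6]
  R2 -= -3·R1 → [0,0,3]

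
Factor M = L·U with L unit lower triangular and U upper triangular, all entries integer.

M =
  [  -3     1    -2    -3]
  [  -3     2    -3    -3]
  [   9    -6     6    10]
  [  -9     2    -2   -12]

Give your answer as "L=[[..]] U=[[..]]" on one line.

  R1 -= 1·R0 → [0,1,-1,0]
  R2 -= -3·R0 → [0,-3,0,1]
  R3 -= 3·R0 → [0,-1,4,-3]
  R2 -= -3·R1 → [0,0,-3,1]
  R3 -= -1·R1 → [0,0,3,-3]
  R3 -= -1·R2 → [0,0,0,-2]

L=[[1,0,0,0],[1,1,0,0],[-3,-3,1,0],[3,-1,-1,1]] U=[[-3,1,-2,-3],[0,1,-1,0],[0,0,-3,1],[0,0,0,-2]]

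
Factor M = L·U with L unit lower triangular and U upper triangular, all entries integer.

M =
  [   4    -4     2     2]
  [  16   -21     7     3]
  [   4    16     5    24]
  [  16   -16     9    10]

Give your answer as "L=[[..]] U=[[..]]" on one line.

  R1 -= 4·R0 → [0,-5,-1,-5]
  R2 -= 1·R0 → [0,20,3,22]
  R3 -= 4·R0 → [0,0,1,2]
  R2 -= -4·R1 → [0,0,-1,2]
  R3 -= 0·R1 → [0,0,1,2]
  R3 -= -1·R2 → [0,0,0,4]

L=[[1,0,0,0],[4,1,0,0],[1,-4,1,0],[4,0,-1,1]] U=[[4,-4,2,2],[0,-5,-1,-5],[0,0,-1,2],[0,0,0,4]]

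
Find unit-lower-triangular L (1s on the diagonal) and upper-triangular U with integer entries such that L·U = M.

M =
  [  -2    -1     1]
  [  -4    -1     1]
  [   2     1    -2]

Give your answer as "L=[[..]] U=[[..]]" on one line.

  row1 -= 2·row0 → [0,1,-1]
  row2 -= -1·row0 → [0,0,-1]
  row2 -= 0·row1 → [0,0,-1]

L=[[1,0,0],[2,1,0],[-1,0,1]] U=[[-2,-1,1],[0,1,-1],[0,0,-1]]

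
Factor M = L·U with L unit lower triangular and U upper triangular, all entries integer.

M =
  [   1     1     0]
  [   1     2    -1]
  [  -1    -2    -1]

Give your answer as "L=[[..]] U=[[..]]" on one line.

L=[[1,0,0],[1,1,0],[-1,-1,1]] U=[[1,1,0],[0,1,-1],[0,0,-2]]

  R1 -= 1·R0 → [0,1,-1]
  R2 -= -1·R0 → [0,-1,-1]
  R2 -= -1·R1 → [0,0,-2]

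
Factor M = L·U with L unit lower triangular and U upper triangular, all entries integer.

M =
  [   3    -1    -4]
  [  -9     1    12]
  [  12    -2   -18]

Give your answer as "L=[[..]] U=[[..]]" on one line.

  r1 -= -3·r0 → [0,-2,0]
  r2 -= 4·r0 → [0,2,-2]
  r2 -= -1·r1 → [0,0,-2]

L=[[1,0,0],[-3,1,0],[4,-1,1]] U=[[3,-1,-4],[0,-2,0],[0,0,-2]]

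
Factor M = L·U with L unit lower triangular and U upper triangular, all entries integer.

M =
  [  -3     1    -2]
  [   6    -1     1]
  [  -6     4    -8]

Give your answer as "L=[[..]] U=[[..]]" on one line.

L=[[1,0,0],[-2,1,0],[2,2,1]] U=[[-3,1,-2],[0,1,-3],[0,0,2]]

  R1 -= -2·R0 → [0,1,-3]
  R2 -= 2·R0 → [0,2,-4]
  R2 -= 2·R1 → [0,0,2]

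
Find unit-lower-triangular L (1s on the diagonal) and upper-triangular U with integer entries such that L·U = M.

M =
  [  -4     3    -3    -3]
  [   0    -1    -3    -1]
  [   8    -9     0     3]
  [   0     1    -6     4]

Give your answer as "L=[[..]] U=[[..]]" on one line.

L=[[1,0,0,0],[0,1,0,0],[-2,3,1,0],[0,-1,-3,1]] U=[[-4,3,-3,-3],[0,-1,-3,-1],[0,0,3,0],[0,0,0,3]]

  r1 -= 0·r0 → [0,-1,-3,-1]
  r2 -= -2·r0 → [0,-3,-6,-3]
  r3 -= 0·r0 → [0,1,-6,4]
  r2 -= 3·r1 → [0,0,3,0]
  r3 -= -1·r1 → [0,0,-9,3]
  r3 -= -3·r2 → [0,0,0,3]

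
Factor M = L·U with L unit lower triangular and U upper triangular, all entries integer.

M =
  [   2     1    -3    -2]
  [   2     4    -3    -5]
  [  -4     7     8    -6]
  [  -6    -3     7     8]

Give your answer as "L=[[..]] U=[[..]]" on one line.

L=[[1,0,0,0],[1,1,0,0],[-2,3,1,0],[-3,0,-1,1]] U=[[2,1,-3,-2],[0,3,0,-3],[0,0,2,-1],[0,0,0,1]]

  R1 -= 1·R0 → [0,3,0,-3]
  R2 -= -2·R0 → [0,9,2,-10]
  R3 -= -3·R0 → [0,0,-2,2]
  R2 -= 3·R1 → [0,0,2,-1]
  R3 -= 0·R1 → [0,0,-2,2]
  R3 -= -1·R2 → [0,0,0,1]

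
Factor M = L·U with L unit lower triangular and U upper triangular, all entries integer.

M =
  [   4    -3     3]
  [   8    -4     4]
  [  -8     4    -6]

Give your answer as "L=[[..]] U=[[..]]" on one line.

L=[[1,0,0],[2,1,0],[-2,-1,1]] U=[[4,-3,3],[0,2,-2],[0,0,-2]]

  r1 -= 2·r0 → [0,2,-2]
  r2 -= -2·r0 → [0,-2,0]
  r2 -= -1·r1 → [0,0,-2]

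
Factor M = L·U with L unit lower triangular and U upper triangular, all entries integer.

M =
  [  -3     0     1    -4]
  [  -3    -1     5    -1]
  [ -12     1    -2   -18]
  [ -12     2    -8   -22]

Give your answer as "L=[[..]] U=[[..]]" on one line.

  row1 -= 1·row0 → [0,-1,4,3]
  row2 -= 4·row0 → [0,1,-6,-2]
  row3 -= 4·row0 → [0,2,-12,-6]
  row2 -= -1·row1 → [0,0,-2,1]
  row3 -= -2·row1 → [0,0,-4,0]
  row3 -= 2·row2 → [0,0,0,-2]

L=[[1,0,0,0],[1,1,0,0],[4,-1,1,0],[4,-2,2,1]] U=[[-3,0,1,-4],[0,-1,4,3],[0,0,-2,1],[0,0,0,-2]]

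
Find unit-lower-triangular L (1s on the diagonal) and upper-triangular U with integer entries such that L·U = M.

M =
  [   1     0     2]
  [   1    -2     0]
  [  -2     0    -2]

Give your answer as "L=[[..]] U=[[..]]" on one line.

  row1 -= 1·row0 → [0,-2,-2]
  row2 -= -2·row0 → [0,0,2]
  row2 -= 0·row1 → [0,0,2]

L=[[1,0,0],[1,1,0],[-2,0,1]] U=[[1,0,2],[0,-2,-2],[0,0,2]]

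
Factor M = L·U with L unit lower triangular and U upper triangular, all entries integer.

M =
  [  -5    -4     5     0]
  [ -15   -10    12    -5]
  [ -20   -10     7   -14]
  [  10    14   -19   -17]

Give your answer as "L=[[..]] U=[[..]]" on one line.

  R1 -= 3·R0 → [0,2,-3,-5]
  R2 -= 4·R0 → [0,6,-13,-14]
  R3 -= -2·R0 → [0,6,-9,-17]
  R2 -= 3·R1 → [0,0,-4,1]
  R3 -= 3·R1 → [0,0,0,-2]
  R3 -= 0·R2 → [0,0,0,-2]

L=[[1,0,0,0],[3,1,0,0],[4,3,1,0],[-2,3,0,1]] U=[[-5,-4,5,0],[0,2,-3,-5],[0,0,-4,1],[0,0,0,-2]]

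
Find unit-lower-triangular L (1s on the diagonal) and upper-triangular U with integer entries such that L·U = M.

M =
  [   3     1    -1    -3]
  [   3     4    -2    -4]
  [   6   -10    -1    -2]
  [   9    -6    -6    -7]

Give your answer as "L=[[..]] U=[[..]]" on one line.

  r1 -= 1·r0 → [0,3,-1,-1]
  r2 -= 2·r0 → [0,-12,1,4]
  r3 -= 3·r0 → [0,-9,-3,2]
  r2 -= -4·r1 → [0,0,-3,0]
  r3 -= -3·r1 → [0,0,-6,-1]
  r3 -= 2·r2 → [0,0,0,-1]

L=[[1,0,0,0],[1,1,0,0],[2,-4,1,0],[3,-3,2,1]] U=[[3,1,-1,-3],[0,3,-1,-1],[0,0,-3,0],[0,0,0,-1]]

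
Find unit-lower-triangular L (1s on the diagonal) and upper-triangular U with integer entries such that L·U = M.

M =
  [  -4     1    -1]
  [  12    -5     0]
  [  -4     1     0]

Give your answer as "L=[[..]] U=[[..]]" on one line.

L=[[1,0,0],[-3,1,0],[1,0,1]] U=[[-4,1,-1],[0,-2,-3],[0,0,1]]

  row1 -= -3·row0 → [0,-2,-3]
  row2 -= 1·row0 → [0,0,1]
  row2 -= 0·row1 → [0,0,1]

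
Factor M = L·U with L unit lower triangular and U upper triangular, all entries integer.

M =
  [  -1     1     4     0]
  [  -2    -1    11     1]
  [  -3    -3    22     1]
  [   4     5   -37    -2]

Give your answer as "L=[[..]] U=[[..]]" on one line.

L=[[1,0,0,0],[2,1,0,0],[3,2,1,0],[-4,-3,-3,1]] U=[[-1,1,4,0],[0,-3,3,1],[0,0,4,-1],[0,0,0,-2]]

  r1 -= 2·r0 → [0,-3,3,1]
  r2 -= 3·r0 → [0,-6,10,1]
  r3 -= -4·r0 → [0,9,-21,-2]
  r2 -= 2·r1 → [0,0,4,-1]
  r3 -= -3·r1 → [0,0,-12,1]
  r3 -= -3·r2 → [0,0,0,-2]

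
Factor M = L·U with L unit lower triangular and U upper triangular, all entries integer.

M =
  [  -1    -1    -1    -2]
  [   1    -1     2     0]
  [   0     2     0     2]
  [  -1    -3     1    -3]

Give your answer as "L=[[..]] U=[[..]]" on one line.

L=[[1,0,0,0],[-1,1,0,0],[0,-1,1,0],[1,1,1,1]] U=[[-1,-1,-1,-2],[0,-2,1,-2],[0,0,1,0],[0,0,0,1]]

  row1 -= -1·row0 → [0,-2,1,-2]
  row2 -= 0·row0 → [0,2,0,2]
  row3 -= 1·row0 → [0,-2,2,-1]
  row2 -= -1·row1 → [0,0,1,0]
  row3 -= 1·row1 → [0,0,1,1]
  row3 -= 1·row2 → [0,0,0,1]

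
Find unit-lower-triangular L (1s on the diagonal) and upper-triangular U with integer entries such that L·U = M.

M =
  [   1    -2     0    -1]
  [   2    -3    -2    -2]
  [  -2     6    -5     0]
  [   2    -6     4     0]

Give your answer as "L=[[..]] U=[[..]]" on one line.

  R1 -= 2·R0 → [0,1,-2,0]
  R2 -= -2·R0 → [0,2,-5,-2]
  R3 -= 2·R0 → [0,-2,4,2]
  R2 -= 2·R1 → [0,0,-1,-2]
  R3 -= -2·R1 → [0,0,0,2]
  R3 -= 0·R2 → [0,0,0,2]

L=[[1,0,0,0],[2,1,0,0],[-2,2,1,0],[2,-2,0,1]] U=[[1,-2,0,-1],[0,1,-2,0],[0,0,-1,-2],[0,0,0,2]]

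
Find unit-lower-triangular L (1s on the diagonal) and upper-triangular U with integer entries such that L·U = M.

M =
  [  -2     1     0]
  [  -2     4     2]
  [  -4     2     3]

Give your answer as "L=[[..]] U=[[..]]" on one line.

  R1 -= 1·R0 → [0,3,2]
  R2 -= 2·R0 → [0,0,3]
  R2 -= 0·R1 → [0,0,3]

L=[[1,0,0],[1,1,0],[2,0,1]] U=[[-2,1,0],[0,3,2],[0,0,3]]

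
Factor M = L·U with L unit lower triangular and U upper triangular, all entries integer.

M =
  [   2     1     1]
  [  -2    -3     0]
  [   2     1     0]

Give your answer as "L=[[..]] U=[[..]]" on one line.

L=[[1,0,0],[-1,1,0],[1,0,1]] U=[[2,1,1],[0,-2,1],[0,0,-1]]

  R1 -= -1·R0 → [0,-2,1]
  R2 -= 1·R0 → [0,0,-1]
  R2 -= 0·R1 → [0,0,-1]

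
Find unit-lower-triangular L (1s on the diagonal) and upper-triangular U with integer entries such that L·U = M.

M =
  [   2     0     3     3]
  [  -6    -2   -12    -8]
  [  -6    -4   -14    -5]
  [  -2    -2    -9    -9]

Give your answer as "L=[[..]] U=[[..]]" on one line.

  row1 -= -3·row0 → [0,-2,-3,1]
  row2 -= -3·row0 → [0,-4,-5,4]
  row3 -= -1·row0 → [0,-2,-6,-6]
  row2 -= 2·row1 → [0,0,1,2]
  row3 -= 1·row1 → [0,0,-3,-7]
  row3 -= -3·row2 → [0,0,0,-1]

L=[[1,0,0,0],[-3,1,0,0],[-3,2,1,0],[-1,1,-3,1]] U=[[2,0,3,3],[0,-2,-3,1],[0,0,1,2],[0,0,0,-1]]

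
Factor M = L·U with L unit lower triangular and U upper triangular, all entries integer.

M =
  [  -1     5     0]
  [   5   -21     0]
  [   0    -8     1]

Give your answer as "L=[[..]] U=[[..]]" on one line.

L=[[1,0,0],[-5,1,0],[0,-2,1]] U=[[-1,5,0],[0,4,0],[0,0,1]]

  row1 -= -5·row0 → [0,4,0]
  row2 -= 0·row0 → [0,-8,1]
  row2 -= -2·row1 → [0,0,1]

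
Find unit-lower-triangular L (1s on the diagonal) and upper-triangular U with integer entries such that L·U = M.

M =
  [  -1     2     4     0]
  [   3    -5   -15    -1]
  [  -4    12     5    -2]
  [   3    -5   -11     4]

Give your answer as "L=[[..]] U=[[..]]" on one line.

L=[[1,0,0,0],[-3,1,0,0],[4,4,1,0],[-3,1,4,1]] U=[[-1,2,4,0],[0,1,-3,-1],[0,0,1,2],[0,0,0,-3]]

  r1 -= -3·r0 → [0,1,-3,-1]
  r2 -= 4·r0 → [0,4,-11,-2]
  r3 -= -3·r0 → [0,1,1,4]
  r2 -= 4·r1 → [0,0,1,2]
  r3 -= 1·r1 → [0,0,4,5]
  r3 -= 4·r2 → [0,0,0,-3]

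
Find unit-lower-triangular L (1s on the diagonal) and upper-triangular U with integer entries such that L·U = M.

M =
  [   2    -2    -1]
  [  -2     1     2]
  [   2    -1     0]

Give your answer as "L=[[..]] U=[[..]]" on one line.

  r1 -= -1·r0 → [0,-1,1]
  r2 -= 1·r0 → [0,1,1]
  r2 -= -1·r1 → [0,0,2]

L=[[1,0,0],[-1,1,0],[1,-1,1]] U=[[2,-2,-1],[0,-1,1],[0,0,2]]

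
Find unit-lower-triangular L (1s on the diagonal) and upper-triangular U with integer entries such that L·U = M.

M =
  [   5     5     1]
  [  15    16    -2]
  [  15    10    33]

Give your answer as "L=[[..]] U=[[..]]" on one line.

  R1 -= 3·R0 → [0,1,-5]
  R2 -= 3·R0 → [0,-5,30]
  R2 -= -5·R1 → [0,0,5]

L=[[1,0,0],[3,1,0],[3,-5,1]] U=[[5,5,1],[0,1,-5],[0,0,5]]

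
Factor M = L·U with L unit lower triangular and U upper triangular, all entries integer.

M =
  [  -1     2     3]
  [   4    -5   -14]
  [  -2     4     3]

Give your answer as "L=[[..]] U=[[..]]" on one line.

  R1 -= -4·R0 → [0,3,-2]
  R2 -= 2·R0 → [0,0,-3]
  R2 -= 0·R1 → [0,0,-3]

L=[[1,0,0],[-4,1,0],[2,0,1]] U=[[-1,2,3],[0,3,-2],[0,0,-3]]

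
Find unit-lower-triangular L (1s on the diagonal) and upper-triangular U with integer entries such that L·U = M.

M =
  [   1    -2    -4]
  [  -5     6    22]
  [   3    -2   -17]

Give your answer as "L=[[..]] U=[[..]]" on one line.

  row1 -= -5·row0 → [0,-4,2]
  row2 -= 3·row0 → [0,4,-5]
  row2 -= -1·row1 → [0,0,-3]

L=[[1,0,0],[-5,1,0],[3,-1,1]] U=[[1,-2,-4],[0,-4,2],[0,0,-3]]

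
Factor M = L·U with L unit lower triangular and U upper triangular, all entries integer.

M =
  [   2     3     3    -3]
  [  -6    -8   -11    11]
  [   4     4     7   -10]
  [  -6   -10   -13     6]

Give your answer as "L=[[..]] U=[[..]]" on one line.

L=[[1,0,0,0],[-3,1,0,0],[2,-2,1,0],[-3,-1,2,1]] U=[[2,3,3,-3],[0,1,-2,2],[0,0,-3,0],[0,0,0,-1]]

  row1 -= -3·row0 → [0,1,-2,2]
  row2 -= 2·row0 → [0,-2,1,-4]
  row3 -= -3·row0 → [0,-1,-4,-3]
  row2 -= -2·row1 → [0,0,-3,0]
  row3 -= -1·row1 → [0,0,-6,-1]
  row3 -= 2·row2 → [0,0,0,-1]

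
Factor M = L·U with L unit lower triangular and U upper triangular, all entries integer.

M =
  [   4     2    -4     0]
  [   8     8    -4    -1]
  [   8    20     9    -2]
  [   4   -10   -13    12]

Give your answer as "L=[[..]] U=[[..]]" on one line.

  row1 -= 2·row0 → [0,4,4,-1]
  row2 -= 2·row0 → [0,16,17,-2]
  row3 -= 1·row0 → [0,-12,-9,12]
  row2 -= 4·row1 → [0,0,1,2]
  row3 -= -3·row1 → [0,0,3,9]
  row3 -= 3·row2 → [0,0,0,3]

L=[[1,0,0,0],[2,1,0,0],[2,4,1,0],[1,-3,3,1]] U=[[4,2,-4,0],[0,4,4,-1],[0,0,1,2],[0,0,0,3]]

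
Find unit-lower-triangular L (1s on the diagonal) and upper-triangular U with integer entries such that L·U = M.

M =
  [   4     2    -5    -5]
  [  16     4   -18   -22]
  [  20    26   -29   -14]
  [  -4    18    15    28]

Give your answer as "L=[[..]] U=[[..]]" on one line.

  row1 -= 4·row0 → [0,-4,2,-2]
  row2 -= 5·row0 → [0,16,-4,11]
  row3 -= -1·row0 → [0,20,10,23]
  row2 -= -4·row1 → [0,0,4,3]
  row3 -= -5·row1 → [0,0,20,13]
  row3 -= 5·row2 → [0,0,0,-2]

L=[[1,0,0,0],[4,1,0,0],[5,-4,1,0],[-1,-5,5,1]] U=[[4,2,-5,-5],[0,-4,2,-2],[0,0,4,3],[0,0,0,-2]]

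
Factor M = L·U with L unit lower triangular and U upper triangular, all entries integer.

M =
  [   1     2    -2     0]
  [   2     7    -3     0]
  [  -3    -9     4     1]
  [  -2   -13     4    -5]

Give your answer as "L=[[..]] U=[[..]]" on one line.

L=[[1,0,0,0],[2,1,0,0],[-3,-1,1,0],[-2,-3,-3,1]] U=[[1,2,-2,0],[0,3,1,0],[0,0,-1,1],[0,0,0,-2]]

  row1 -= 2·row0 → [0,3,1,0]
  row2 -= -3·row0 → [0,-3,-2,1]
  row3 -= -2·row0 → [0,-9,0,-5]
  row2 -= -1·row1 → [0,0,-1,1]
  row3 -= -3·row1 → [0,0,3,-5]
  row3 -= -3·row2 → [0,0,0,-2]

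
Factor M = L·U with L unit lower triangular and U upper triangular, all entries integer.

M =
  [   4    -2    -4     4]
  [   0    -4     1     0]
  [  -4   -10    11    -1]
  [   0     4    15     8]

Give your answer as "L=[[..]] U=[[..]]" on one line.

  row1 -= 0·row0 → [0,-4,1,0]
  row2 -= -1·row0 → [0,-12,7,3]
  row3 -= 0·row0 → [0,4,15,8]
  row2 -= 3·row1 → [0,0,4,3]
  row3 -= -1·row1 → [0,0,16,8]
  row3 -= 4·row2 → [0,0,0,-4]

L=[[1,0,0,0],[0,1,0,0],[-1,3,1,0],[0,-1,4,1]] U=[[4,-2,-4,4],[0,-4,1,0],[0,0,4,3],[0,0,0,-4]]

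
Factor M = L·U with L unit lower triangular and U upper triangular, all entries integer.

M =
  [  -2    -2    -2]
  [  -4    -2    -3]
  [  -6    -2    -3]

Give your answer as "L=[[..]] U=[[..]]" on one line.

  R1 -= 2·R0 → [0,2,1]
  R2 -= 3·R0 → [0,4,3]
  R2 -= 2·R1 → [0,0,1]

L=[[1,0,0],[2,1,0],[3,2,1]] U=[[-2,-2,-2],[0,2,1],[0,0,1]]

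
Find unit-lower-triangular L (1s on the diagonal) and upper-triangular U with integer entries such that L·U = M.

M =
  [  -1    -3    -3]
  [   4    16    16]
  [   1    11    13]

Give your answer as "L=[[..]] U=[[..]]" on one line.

L=[[1,0,0],[-4,1,0],[-1,2,1]] U=[[-1,-3,-3],[0,4,4],[0,0,2]]

  r1 -= -4·r0 → [0,4,4]
  r2 -= -1·r0 → [0,8,10]
  r2 -= 2·r1 → [0,0,2]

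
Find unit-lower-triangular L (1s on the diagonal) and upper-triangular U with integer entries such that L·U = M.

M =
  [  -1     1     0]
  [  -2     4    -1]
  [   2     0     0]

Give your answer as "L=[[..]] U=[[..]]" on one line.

L=[[1,0,0],[2,1,0],[-2,1,1]] U=[[-1,1,0],[0,2,-1],[0,0,1]]

  R1 -= 2·R0 → [0,2,-1]
  R2 -= -2·R0 → [0,2,0]
  R2 -= 1·R1 → [0,0,1]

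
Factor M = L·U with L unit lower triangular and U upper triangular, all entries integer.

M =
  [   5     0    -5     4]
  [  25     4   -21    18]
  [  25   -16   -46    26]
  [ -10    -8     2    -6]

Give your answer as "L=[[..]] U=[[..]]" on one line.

L=[[1,0,0,0],[5,1,0,0],[5,-4,1,0],[-2,-2,0,1]] U=[[5,0,-5,4],[0,4,4,-2],[0,0,-5,-2],[0,0,0,-2]]

  r1 -= 5·r0 → [0,4,4,-2]
  r2 -= 5·r0 → [0,-16,-21,6]
  r3 -= -2·r0 → [0,-8,-8,2]
  r2 -= -4·r1 → [0,0,-5,-2]
  r3 -= -2·r1 → [0,0,0,-2]
  r3 -= 0·r2 → [0,0,0,-2]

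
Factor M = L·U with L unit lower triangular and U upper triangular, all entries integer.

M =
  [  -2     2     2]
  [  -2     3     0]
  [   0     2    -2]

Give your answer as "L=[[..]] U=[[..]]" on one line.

  R1 -= 1·R0 → [0,1,-2]
  R2 -= 0·R0 → [0,2,-2]
  R2 -= 2·R1 → [0,0,2]

L=[[1,0,0],[1,1,0],[0,2,1]] U=[[-2,2,2],[0,1,-2],[0,0,2]]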